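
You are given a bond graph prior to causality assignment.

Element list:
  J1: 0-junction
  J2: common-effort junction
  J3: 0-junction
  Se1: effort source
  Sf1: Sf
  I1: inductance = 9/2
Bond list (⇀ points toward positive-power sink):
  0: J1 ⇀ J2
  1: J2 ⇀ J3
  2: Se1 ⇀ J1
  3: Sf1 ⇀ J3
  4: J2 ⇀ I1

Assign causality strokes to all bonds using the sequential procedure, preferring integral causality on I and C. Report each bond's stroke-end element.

β0 stroke→J2
β1 stroke→J3
β2 stroke→J1
β3 stroke→Sf1
β4 stroke→I1

β2 stroke→J1  (Se1: effort source, stroke at far end)
β3 stroke→Sf1  (source Sf1 imposes f)
β0 stroke→J2  (common-e at J1 fixed by 2)
β1 stroke→J3  (J2: bond 0 brought effort, rest push out)
β4 stroke→I1  (J2 effort already set via bond 0)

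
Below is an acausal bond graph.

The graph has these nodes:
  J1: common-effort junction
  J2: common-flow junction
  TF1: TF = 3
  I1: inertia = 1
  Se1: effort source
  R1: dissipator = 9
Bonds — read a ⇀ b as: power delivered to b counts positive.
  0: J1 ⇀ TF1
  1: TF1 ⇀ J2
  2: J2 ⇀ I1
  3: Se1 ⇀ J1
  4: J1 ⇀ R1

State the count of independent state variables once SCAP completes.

bond 3 →J1  (Se1 fixes effort; stroke away)
bond 0 →TF1  (common-e at J1 fixed by 3)
bond 4 →R1  (0-jn J1 has e-setter on 3)
bond 1 →J2  (TF1 one-in-one-out from 0)
bond 2 →I1  (J2 needs exactly one f-in)

1  (I1 all integral)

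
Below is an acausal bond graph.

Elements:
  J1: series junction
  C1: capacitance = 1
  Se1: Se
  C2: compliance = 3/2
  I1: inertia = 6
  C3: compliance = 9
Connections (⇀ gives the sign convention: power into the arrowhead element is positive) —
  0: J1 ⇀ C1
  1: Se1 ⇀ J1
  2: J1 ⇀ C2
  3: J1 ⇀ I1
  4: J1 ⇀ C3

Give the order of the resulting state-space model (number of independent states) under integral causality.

4  (C1, C2, C3, I1 all integral)

bond 1 →J1  (Se1: effort source, stroke at far end)
bond 0 →J1  (prefer integral on C1)
bond 2 →J1  (prefer integral on C2)
bond 3 →I1  (I1 outputs flow p/I1)
bond 4 →J1  (1-jn J1 has f-setter on 3)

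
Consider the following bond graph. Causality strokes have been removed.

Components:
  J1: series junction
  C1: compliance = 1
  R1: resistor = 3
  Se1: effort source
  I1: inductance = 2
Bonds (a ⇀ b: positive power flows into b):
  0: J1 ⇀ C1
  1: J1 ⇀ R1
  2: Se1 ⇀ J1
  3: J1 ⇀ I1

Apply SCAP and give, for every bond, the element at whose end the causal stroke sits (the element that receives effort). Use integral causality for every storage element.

#0 |J1
#1 |J1
#2 |J1
#3 |I1

b2 stroke at J1  (Se1 fixes effort; stroke away)
b0 stroke at J1  (C1 outputs effort q/C1)
b3 stroke at I1  (prefer integral on I1)
b1 stroke at J1  (J1 flow already set via bond 3)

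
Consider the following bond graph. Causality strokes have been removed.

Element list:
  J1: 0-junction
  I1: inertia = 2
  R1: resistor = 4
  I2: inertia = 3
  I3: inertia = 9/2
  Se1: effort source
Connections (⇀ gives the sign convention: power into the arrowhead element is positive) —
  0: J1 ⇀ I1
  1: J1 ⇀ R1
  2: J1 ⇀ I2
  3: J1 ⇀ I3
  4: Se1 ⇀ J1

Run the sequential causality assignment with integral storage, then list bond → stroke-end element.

#0 |I1
#1 |R1
#2 |I2
#3 |I3
#4 |J1

b4 stroke at J1  (Se1: effort source, stroke at far end)
b0 stroke at I1  (common-e at J1 fixed by 4)
b1 stroke at R1  (J1 effort already set via bond 4)
b2 stroke at I2  (0-jn J1 has e-setter on 4)
b3 stroke at I3  (J1 effort already set via bond 4)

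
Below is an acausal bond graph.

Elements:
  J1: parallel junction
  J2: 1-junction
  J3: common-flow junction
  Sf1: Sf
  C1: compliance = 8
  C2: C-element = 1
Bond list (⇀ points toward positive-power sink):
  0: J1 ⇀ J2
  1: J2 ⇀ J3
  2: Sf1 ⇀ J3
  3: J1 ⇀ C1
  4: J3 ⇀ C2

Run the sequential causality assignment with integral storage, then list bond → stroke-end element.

#0 |J2
#1 |J3
#2 |Sf1
#3 |J1
#4 |J3

b2 stroke→Sf1  (source Sf1 imposes f)
b1 stroke→J3  (common-f at J3 fixed by 2)
b4 stroke→J3  (common-f at J3 fixed by 2)
b0 stroke→J2  (J2: bond 1 brought flow, rest push out)
b3 stroke→J1  (only one effort-in slot at J1)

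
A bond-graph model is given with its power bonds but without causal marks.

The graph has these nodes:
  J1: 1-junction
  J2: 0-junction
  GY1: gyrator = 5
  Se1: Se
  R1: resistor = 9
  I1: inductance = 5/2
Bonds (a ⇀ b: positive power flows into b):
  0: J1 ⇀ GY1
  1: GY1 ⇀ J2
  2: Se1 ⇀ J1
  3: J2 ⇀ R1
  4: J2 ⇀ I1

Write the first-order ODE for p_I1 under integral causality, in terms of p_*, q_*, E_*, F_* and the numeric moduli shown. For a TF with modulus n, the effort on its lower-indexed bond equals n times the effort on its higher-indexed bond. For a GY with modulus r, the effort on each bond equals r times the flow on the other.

b2 stroke at J1  (Se1: effort source, stroke at far end)
b0 stroke at GY1  (closing 1-jn rule on J1)
b1 stroke at GY1  (GY1 both-in/both-out from 0)
b4 stroke at I1  (I1 outputs flow p/I1)
b3 stroke at J2  (J2 needs exactly one e-in)

dp_I1/dt = 9*E_Se1/5 - 18*p_I1/5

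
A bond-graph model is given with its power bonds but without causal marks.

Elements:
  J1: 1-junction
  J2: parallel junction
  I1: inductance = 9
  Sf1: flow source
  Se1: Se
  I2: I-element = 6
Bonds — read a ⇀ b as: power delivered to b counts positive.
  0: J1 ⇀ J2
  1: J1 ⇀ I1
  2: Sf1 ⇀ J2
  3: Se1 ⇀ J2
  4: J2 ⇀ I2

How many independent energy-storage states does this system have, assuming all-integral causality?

b2 stroke→Sf1  (Sf1 (Sf) sets flow on bond)
b3 stroke→J2  (Se1: effort source, stroke at far end)
b0 stroke→J1  (J2: bond 3 brought effort, rest push out)
b4 stroke→I2  (J2 effort already set via bond 3)
b1 stroke→I1  (closing 1-jn rule on J1)

2  (I1, I2 all integral)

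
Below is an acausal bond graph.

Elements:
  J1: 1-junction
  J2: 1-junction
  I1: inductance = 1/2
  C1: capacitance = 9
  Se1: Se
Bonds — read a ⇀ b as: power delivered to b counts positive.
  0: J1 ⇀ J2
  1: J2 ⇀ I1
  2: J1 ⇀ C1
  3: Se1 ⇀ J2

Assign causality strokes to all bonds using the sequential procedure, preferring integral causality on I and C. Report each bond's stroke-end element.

b0 stroke at J2
b1 stroke at I1
b2 stroke at J1
b3 stroke at J2

β3 stroke at J2  (Se1: effort source, stroke at far end)
β1 stroke at I1  (prefer integral on I1)
β0 stroke at J2  (J2 flow already set via bond 1)
β2 stroke at J1  (1-jn J1 has f-setter on 0)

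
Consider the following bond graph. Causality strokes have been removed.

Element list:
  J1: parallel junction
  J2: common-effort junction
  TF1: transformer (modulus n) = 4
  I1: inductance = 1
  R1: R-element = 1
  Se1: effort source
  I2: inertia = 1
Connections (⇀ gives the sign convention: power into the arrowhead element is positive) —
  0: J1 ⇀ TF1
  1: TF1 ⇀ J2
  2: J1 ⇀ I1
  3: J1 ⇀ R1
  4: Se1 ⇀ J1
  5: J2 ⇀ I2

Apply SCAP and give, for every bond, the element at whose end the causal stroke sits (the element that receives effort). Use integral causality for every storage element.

b0 →TF1
b1 →J2
b2 →I1
b3 →R1
b4 →J1
b5 →I2

b4 stroke→J1  (Se1 (Se) sets effort on bond)
b0 stroke→TF1  (J1 effort already set via bond 4)
b2 stroke→I1  (J1 effort already set via bond 4)
b3 stroke→R1  (common-e at J1 fixed by 4)
b1 stroke→J2  (TF TF1: opposite of bond 0)
b5 stroke→I2  (J2 effort already set via bond 1)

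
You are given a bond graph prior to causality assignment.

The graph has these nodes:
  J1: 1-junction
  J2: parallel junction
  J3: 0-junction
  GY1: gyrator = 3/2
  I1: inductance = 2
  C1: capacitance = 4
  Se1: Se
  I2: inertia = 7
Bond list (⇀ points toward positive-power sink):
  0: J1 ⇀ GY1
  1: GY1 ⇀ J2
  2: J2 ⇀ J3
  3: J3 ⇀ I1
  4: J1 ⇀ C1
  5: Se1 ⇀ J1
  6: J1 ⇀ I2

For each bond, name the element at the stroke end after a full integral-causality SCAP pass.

#5 stroke→J1  (Se1 (Se) sets effort on bond)
#3 stroke→I1  (I1 integral (f out))
#2 stroke→J3  (only one effort-in slot at J3)
#1 stroke→J2  (J2: last free bond brings effort in)
#0 stroke→J1  (through GY1, causality inverts; strokes same side of GY1)
#4 stroke→J1  (prefer integral on C1)
#6 stroke→I2  (only one flow-in slot at J1)

#0 |J1
#1 |J2
#2 |J3
#3 |I1
#4 |J1
#5 |J1
#6 |I2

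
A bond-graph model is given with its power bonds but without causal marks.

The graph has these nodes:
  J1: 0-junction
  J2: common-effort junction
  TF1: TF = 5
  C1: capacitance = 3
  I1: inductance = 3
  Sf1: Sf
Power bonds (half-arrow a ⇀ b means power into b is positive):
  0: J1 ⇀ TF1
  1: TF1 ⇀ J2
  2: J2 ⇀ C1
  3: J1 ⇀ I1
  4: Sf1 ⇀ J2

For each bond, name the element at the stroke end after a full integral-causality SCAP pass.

bond 4 |Sf1  (Sf1: flow source, stroke at near end)
bond 2 |J2  (C1 outputs effort q/C1)
bond 1 |TF1  (0-jn J2 has e-setter on 2)
bond 0 |J1  (through TF1, causality passes straight; one stroke at TF1)
bond 3 |I1  (0-jn J1 has e-setter on 0)

#0 |J1
#1 |TF1
#2 |J2
#3 |I1
#4 |Sf1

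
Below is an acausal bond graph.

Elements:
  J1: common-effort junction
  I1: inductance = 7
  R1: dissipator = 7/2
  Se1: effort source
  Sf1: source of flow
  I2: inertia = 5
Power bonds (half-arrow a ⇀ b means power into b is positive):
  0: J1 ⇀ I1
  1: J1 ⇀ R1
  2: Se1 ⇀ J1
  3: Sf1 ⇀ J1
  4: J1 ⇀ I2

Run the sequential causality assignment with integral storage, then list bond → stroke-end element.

β0 stroke→I1
β1 stroke→R1
β2 stroke→J1
β3 stroke→Sf1
β4 stroke→I2

#2 stroke→J1  (source Se1 imposes e)
#3 stroke→Sf1  (Sf1 (Sf) sets flow on bond)
#0 stroke→I1  (J1: bond 2 brought effort, rest push out)
#1 stroke→R1  (J1 effort already set via bond 2)
#4 stroke→I2  (common-e at J1 fixed by 2)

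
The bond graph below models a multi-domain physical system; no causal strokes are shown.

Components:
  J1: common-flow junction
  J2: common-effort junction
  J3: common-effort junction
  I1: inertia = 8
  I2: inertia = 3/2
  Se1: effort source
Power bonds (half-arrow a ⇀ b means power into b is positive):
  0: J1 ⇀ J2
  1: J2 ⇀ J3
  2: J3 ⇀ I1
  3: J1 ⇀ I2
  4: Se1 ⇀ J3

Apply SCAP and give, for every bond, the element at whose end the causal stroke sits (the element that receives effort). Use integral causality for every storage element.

#4 stroke at J3  (Se1: effort source, stroke at far end)
#1 stroke at J2  (0-jn J3 has e-setter on 4)
#2 stroke at I1  (J3: bond 4 brought effort, rest push out)
#0 stroke at J1  (J2: bond 1 brought effort, rest push out)
#3 stroke at I2  (J1 needs exactly one f-in)

β0 stroke→J1
β1 stroke→J2
β2 stroke→I1
β3 stroke→I2
β4 stroke→J3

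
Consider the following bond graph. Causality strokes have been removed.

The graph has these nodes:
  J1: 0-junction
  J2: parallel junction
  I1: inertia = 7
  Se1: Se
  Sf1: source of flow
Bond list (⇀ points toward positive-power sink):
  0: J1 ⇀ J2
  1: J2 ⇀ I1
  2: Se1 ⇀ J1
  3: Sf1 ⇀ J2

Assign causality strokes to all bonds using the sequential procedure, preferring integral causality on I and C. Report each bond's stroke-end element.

β0 |J2
β1 |I1
β2 |J1
β3 |Sf1

β2 →J1  (Se1 fixes effort; stroke away)
β3 →Sf1  (Sf1: flow source, stroke at near end)
β0 →J2  (J1 effort already set via bond 2)
β1 →I1  (0-jn J2 has e-setter on 0)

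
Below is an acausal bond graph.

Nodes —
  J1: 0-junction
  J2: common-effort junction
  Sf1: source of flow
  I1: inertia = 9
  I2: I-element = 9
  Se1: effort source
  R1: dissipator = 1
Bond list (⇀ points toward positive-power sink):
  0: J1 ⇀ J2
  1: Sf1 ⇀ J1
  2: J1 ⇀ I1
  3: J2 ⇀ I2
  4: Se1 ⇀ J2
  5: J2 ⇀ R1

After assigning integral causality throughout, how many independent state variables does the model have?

bond 1 →Sf1  (Sf1 (Sf) sets flow on bond)
bond 4 →J2  (Se1 (Se) sets effort on bond)
bond 0 →J1  (J2 effort already set via bond 4)
bond 3 →I2  (J2: bond 4 brought effort, rest push out)
bond 5 →R1  (J2: bond 4 brought effort, rest push out)
bond 2 →I1  (J1: bond 0 brought effort, rest push out)

2  (I1, I2 all integral)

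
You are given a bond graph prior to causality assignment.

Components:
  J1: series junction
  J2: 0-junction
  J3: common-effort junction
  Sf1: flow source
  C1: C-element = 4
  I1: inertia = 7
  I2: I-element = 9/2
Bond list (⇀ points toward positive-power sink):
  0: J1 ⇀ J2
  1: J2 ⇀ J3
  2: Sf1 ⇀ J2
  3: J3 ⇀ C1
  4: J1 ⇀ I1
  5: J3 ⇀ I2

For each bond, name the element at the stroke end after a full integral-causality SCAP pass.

#2 →Sf1  (Sf1 fixes flow; stroke at Sf1)
#3 →J3  (C1 integral (e out))
#1 →J2  (J3 effort already set via bond 3)
#5 →I2  (J3: bond 3 brought effort, rest push out)
#0 →J1  (J2: bond 1 brought effort, rest push out)
#4 →I1  (J1: last free bond brings flow in)

bond 0 stroke at J1
bond 1 stroke at J2
bond 2 stroke at Sf1
bond 3 stroke at J3
bond 4 stroke at I1
bond 5 stroke at I2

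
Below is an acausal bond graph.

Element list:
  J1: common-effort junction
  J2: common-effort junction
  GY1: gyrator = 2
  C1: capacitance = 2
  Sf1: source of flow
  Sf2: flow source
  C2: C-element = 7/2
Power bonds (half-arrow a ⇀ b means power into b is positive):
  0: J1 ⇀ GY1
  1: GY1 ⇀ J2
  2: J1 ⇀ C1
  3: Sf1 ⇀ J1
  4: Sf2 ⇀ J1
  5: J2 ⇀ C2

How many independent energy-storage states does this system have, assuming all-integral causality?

2  (C1, C2 all integral)

b3 stroke→Sf1  (Sf1 (Sf) sets flow on bond)
b4 stroke→Sf2  (Sf2 fixes flow; stroke at Sf2)
b2 stroke→J1  (C1: C, integral causality)
b0 stroke→GY1  (0-jn J1 has e-setter on 2)
b1 stroke→GY1  (GY1 both-in/both-out from 0)
b5 stroke→J2  (only one effort-in slot at J2)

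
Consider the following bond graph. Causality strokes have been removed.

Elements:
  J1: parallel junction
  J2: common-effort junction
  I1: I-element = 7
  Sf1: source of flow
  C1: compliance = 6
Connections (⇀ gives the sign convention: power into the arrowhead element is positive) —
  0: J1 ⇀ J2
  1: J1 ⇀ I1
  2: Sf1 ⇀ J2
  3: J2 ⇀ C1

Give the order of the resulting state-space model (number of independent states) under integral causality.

2  (C1, I1 all integral)

b2 stroke at Sf1  (source Sf1 imposes f)
b1 stroke at I1  (I1 integral (f out))
b0 stroke at J1  (only one effort-in slot at J1)
b3 stroke at J2  (J2: last free bond brings effort in)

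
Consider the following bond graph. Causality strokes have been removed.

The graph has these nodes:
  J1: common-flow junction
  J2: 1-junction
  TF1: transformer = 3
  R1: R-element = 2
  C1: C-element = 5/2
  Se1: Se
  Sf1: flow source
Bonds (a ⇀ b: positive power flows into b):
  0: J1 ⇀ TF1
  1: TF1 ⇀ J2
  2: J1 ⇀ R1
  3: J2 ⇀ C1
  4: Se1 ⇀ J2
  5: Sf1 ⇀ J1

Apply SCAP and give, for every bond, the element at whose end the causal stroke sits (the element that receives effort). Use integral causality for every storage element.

β4 |J2  (Se1: effort source, stroke at far end)
β5 |Sf1  (Sf1 fixes flow; stroke at Sf1)
β0 |J1  (common-f at J1 fixed by 5)
β2 |J1  (common-f at J1 fixed by 5)
β1 |TF1  (TF1 one-in-one-out from 0)
β3 |J2  (common-f at J2 fixed by 1)

β0 stroke→J1
β1 stroke→TF1
β2 stroke→J1
β3 stroke→J2
β4 stroke→J2
β5 stroke→Sf1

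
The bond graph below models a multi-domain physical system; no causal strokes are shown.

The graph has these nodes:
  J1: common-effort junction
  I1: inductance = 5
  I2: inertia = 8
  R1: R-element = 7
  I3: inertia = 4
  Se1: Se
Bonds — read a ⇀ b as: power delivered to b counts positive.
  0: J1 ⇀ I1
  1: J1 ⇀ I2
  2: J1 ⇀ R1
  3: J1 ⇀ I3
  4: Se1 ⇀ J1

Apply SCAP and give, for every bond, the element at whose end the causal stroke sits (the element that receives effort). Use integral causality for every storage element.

β4 stroke→J1  (Se1 fixes effort; stroke away)
β0 stroke→I1  (0-jn J1 has e-setter on 4)
β1 stroke→I2  (J1: bond 4 brought effort, rest push out)
β2 stroke→R1  (0-jn J1 has e-setter on 4)
β3 stroke→I3  (0-jn J1 has e-setter on 4)

b0 stroke→I1
b1 stroke→I2
b2 stroke→R1
b3 stroke→I3
b4 stroke→J1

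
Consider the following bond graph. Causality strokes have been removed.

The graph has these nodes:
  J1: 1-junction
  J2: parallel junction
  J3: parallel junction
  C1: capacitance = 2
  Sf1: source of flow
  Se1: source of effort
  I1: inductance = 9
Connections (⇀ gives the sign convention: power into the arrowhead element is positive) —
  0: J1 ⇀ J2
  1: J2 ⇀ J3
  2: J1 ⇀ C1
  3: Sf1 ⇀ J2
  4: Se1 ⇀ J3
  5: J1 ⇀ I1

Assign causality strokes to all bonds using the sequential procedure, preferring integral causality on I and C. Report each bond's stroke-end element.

b0 stroke at J1
b1 stroke at J2
b2 stroke at J1
b3 stroke at Sf1
b4 stroke at J3
b5 stroke at I1

bond 3 →Sf1  (Sf1 (Sf) sets flow on bond)
bond 4 →J3  (Se1: effort source, stroke at far end)
bond 1 →J2  (common-e at J3 fixed by 4)
bond 0 →J1  (common-e at J2 fixed by 1)
bond 2 →J1  (C1: C, integral causality)
bond 5 →I1  (only one flow-in slot at J1)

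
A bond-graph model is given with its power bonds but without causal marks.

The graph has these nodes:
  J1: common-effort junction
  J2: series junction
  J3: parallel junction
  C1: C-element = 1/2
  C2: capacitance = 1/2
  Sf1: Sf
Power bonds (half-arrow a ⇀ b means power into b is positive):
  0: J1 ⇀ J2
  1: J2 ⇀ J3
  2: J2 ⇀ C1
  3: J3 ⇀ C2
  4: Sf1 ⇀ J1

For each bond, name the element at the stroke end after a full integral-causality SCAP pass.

bond 0 |J1
bond 1 |J2
bond 2 |J2
bond 3 |J3
bond 4 |Sf1

β4 stroke→Sf1  (Sf1 (Sf) sets flow on bond)
β0 stroke→J1  (only one effort-in slot at J1)
β1 stroke→J2  (common-f at J2 fixed by 0)
β2 stroke→J2  (1-jn J2 has f-setter on 0)
β3 stroke→J3  (J3 needs exactly one e-in)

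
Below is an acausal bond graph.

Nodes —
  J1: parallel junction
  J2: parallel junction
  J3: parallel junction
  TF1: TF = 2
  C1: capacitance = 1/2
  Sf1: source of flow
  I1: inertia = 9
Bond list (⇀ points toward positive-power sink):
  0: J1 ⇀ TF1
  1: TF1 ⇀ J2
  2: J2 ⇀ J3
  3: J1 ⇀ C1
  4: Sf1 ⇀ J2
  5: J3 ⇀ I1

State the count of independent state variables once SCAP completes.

β4 |Sf1  (Sf1 fixes flow; stroke at Sf1)
β3 |J1  (C1 integral (e out))
β0 |TF1  (J1: bond 3 brought effort, rest push out)
β1 |J2  (TF TF1: opposite of bond 0)
β2 |J3  (0-jn J2 has e-setter on 1)
β5 |I1  (common-e at J3 fixed by 2)

2  (C1, I1 all integral)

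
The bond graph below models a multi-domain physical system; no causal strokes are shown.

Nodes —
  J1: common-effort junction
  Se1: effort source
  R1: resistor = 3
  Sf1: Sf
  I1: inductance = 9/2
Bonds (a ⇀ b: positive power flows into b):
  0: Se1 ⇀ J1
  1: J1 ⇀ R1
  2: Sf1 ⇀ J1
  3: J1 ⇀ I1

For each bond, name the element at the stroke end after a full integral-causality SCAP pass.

#0 stroke at J1
#1 stroke at R1
#2 stroke at Sf1
#3 stroke at I1

#0 →J1  (Se1 fixes effort; stroke away)
#2 →Sf1  (Sf1: flow source, stroke at near end)
#1 →R1  (J1: bond 0 brought effort, rest push out)
#3 →I1  (J1: bond 0 brought effort, rest push out)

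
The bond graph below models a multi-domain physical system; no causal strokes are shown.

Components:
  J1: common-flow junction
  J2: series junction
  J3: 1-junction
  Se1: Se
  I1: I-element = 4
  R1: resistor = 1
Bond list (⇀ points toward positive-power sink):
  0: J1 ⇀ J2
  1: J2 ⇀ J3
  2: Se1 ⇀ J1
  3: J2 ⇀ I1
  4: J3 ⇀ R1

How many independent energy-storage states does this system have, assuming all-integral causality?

#2 →J1  (source Se1 imposes e)
#0 →J2  (only one flow-in slot at J1)
#3 →I1  (I1 integral (f out))
#1 →J2  (J2: bond 3 brought flow, rest push out)
#4 →J3  (common-f at J3 fixed by 1)

1  (I1 all integral)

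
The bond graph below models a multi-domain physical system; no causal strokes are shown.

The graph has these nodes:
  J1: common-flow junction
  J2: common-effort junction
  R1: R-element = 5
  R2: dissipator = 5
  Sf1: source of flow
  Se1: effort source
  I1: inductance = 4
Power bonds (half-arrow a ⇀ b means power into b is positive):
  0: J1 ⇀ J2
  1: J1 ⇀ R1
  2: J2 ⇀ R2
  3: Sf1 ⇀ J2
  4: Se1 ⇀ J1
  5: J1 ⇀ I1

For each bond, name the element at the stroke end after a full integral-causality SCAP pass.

β0 |J1
β1 |J1
β2 |J2
β3 |Sf1
β4 |J1
β5 |I1

β3 stroke→Sf1  (source Sf1 imposes f)
β4 stroke→J1  (source Se1 imposes e)
β5 stroke→I1  (I1 integral (f out))
β0 stroke→J1  (1-jn J1 has f-setter on 5)
β1 stroke→J1  (common-f at J1 fixed by 5)
β2 stroke→J2  (only one effort-in slot at J2)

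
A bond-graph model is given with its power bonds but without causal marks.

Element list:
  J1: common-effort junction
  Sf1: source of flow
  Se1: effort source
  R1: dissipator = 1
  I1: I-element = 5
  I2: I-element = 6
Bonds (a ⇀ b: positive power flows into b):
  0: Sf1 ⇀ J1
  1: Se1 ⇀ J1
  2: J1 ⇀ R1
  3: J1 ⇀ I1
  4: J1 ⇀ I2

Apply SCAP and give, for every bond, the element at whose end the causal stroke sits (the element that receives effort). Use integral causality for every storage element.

bond 0 stroke→Sf1
bond 1 stroke→J1
bond 2 stroke→R1
bond 3 stroke→I1
bond 4 stroke→I2

b0 |Sf1  (Sf1: flow source, stroke at near end)
b1 |J1  (Se1 (Se) sets effort on bond)
b2 |R1  (common-e at J1 fixed by 1)
b3 |I1  (0-jn J1 has e-setter on 1)
b4 |I2  (common-e at J1 fixed by 1)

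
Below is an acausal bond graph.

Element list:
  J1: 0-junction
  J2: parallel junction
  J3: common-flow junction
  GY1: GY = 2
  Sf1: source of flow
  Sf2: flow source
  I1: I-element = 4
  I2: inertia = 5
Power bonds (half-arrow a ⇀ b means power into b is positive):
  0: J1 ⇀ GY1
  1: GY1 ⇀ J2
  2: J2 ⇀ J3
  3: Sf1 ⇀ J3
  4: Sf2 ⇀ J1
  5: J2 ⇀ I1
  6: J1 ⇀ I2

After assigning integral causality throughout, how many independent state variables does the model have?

#3 stroke at Sf1  (Sf1 (Sf) sets flow on bond)
#4 stroke at Sf2  (source Sf2 imposes f)
#2 stroke at J3  (J3: bond 3 brought flow, rest push out)
#5 stroke at I1  (prefer integral on I1)
#1 stroke at J2  (only one effort-in slot at J2)
#0 stroke at J1  (through GY1, causality inverts; strokes same side of GY1)
#6 stroke at I2  (common-e at J1 fixed by 0)

2  (I1, I2 all integral)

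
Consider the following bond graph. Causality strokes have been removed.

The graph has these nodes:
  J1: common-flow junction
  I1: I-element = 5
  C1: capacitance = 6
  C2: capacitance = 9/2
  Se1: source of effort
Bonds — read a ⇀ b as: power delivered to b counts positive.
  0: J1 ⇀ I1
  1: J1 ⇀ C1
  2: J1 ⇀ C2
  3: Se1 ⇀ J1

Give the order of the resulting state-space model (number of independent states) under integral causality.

#3 stroke at J1  (source Se1 imposes e)
#0 stroke at I1  (prefer integral on I1)
#1 stroke at J1  (J1 flow already set via bond 0)
#2 stroke at J1  (J1 flow already set via bond 0)

3  (C1, C2, I1 all integral)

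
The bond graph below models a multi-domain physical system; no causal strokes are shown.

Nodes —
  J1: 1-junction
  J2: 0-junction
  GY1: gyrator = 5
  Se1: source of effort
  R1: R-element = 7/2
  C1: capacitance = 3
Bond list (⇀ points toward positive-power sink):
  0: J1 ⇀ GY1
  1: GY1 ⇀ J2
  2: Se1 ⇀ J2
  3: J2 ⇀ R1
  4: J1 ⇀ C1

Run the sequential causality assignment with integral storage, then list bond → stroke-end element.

bond 0 stroke→GY1
bond 1 stroke→GY1
bond 2 stroke→J2
bond 3 stroke→R1
bond 4 stroke→J1

bond 2 →J2  (Se1 (Se) sets effort on bond)
bond 1 →GY1  (J2: bond 2 brought effort, rest push out)
bond 3 →R1  (J2: bond 2 brought effort, rest push out)
bond 0 →GY1  (GY GY1: same side as bond 1)
bond 4 →J1  (common-f at J1 fixed by 0)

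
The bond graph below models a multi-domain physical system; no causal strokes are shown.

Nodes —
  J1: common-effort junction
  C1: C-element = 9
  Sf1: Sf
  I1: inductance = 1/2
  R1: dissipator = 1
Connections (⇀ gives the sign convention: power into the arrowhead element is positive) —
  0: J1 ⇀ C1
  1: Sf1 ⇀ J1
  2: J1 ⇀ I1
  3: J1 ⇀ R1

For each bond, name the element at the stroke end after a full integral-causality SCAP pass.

#1 |Sf1  (source Sf1 imposes f)
#0 |J1  (C1 integral (e out))
#2 |I1  (common-e at J1 fixed by 0)
#3 |R1  (common-e at J1 fixed by 0)

β0 |J1
β1 |Sf1
β2 |I1
β3 |R1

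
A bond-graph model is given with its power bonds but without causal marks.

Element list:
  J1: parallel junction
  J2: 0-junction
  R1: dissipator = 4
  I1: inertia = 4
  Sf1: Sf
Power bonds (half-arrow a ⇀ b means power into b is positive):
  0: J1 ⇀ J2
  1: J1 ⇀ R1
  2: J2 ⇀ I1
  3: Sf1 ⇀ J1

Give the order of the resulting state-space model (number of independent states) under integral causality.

bond 3 stroke→Sf1  (Sf1 fixes flow; stroke at Sf1)
bond 2 stroke→I1  (prefer integral on I1)
bond 0 stroke→J2  (closing 0-jn rule on J2)
bond 1 stroke→J1  (J1 needs exactly one e-in)

1  (I1 all integral)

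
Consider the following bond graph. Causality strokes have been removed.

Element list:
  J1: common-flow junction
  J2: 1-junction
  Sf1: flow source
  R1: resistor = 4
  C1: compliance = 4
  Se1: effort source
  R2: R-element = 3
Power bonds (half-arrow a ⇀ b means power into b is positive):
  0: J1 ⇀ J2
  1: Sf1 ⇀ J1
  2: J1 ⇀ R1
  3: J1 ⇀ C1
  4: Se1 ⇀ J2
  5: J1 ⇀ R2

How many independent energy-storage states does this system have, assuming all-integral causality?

1  (C1 all integral)

b1 stroke→Sf1  (source Sf1 imposes f)
b4 stroke→J2  (Se1 (Se) sets effort on bond)
b0 stroke→J1  (J1: bond 1 brought flow, rest push out)
b2 stroke→J1  (common-f at J1 fixed by 1)
b3 stroke→J1  (J1 flow already set via bond 1)
b5 stroke→J1  (common-f at J1 fixed by 1)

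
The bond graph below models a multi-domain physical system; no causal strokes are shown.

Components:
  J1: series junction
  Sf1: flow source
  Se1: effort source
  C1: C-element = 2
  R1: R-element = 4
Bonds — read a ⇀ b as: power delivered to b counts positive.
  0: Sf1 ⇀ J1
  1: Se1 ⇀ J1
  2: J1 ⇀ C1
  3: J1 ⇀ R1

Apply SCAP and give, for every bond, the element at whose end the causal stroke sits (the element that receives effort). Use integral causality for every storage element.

b0 →Sf1  (Sf1: flow source, stroke at near end)
b1 →J1  (Se1 (Se) sets effort on bond)
b2 →J1  (J1: bond 0 brought flow, rest push out)
b3 →J1  (common-f at J1 fixed by 0)

β0 |Sf1
β1 |J1
β2 |J1
β3 |J1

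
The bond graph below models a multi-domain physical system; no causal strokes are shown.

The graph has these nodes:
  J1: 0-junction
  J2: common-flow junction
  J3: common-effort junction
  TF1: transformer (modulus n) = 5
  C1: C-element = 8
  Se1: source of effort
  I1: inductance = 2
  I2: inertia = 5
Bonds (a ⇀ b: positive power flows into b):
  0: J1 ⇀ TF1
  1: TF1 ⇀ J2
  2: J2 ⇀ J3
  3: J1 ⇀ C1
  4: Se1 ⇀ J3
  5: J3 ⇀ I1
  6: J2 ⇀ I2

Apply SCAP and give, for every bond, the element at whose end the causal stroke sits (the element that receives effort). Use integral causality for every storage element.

β0 stroke at TF1
β1 stroke at J2
β2 stroke at J2
β3 stroke at J1
β4 stroke at J3
β5 stroke at I1
β6 stroke at I2

b4 stroke at J3  (Se1 fixes effort; stroke away)
b2 stroke at J2  (0-jn J3 has e-setter on 4)
b5 stroke at I1  (J3: bond 4 brought effort, rest push out)
b3 stroke at J1  (C1: C, integral causality)
b0 stroke at TF1  (J1: bond 3 brought effort, rest push out)
b1 stroke at J2  (TF TF1: opposite of bond 0)
b6 stroke at I2  (J2: last free bond brings flow in)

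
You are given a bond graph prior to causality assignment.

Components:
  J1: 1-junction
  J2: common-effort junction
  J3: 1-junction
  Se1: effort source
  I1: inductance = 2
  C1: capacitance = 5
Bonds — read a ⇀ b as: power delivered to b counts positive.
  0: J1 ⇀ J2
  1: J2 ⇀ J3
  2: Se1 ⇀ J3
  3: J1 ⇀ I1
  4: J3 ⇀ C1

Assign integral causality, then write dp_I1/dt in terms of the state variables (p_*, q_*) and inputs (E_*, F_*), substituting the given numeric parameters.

#2 stroke→J3  (Se1 fixes effort; stroke away)
#3 stroke→I1  (I1 integral (f out))
#0 stroke→J1  (1-jn J1 has f-setter on 3)
#1 stroke→J2  (only one effort-in slot at J2)
#4 stroke→J3  (common-f at J3 fixed by 1)

dp_I1/dt = E_Se1 - q_C1/5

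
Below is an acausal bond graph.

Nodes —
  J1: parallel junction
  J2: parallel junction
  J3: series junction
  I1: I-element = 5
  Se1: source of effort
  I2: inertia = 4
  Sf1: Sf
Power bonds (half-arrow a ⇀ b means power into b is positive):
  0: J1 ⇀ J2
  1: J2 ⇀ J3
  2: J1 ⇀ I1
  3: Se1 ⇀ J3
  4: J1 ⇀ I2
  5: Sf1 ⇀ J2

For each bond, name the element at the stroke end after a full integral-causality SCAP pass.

#0 stroke at J1
#1 stroke at J2
#2 stroke at I1
#3 stroke at J3
#4 stroke at I2
#5 stroke at Sf1

bond 3 stroke→J3  (Se1: effort source, stroke at far end)
bond 5 stroke→Sf1  (Sf1: flow source, stroke at near end)
bond 1 stroke→J2  (only one flow-in slot at J3)
bond 0 stroke→J1  (0-jn J2 has e-setter on 1)
bond 2 stroke→I1  (J1: bond 0 brought effort, rest push out)
bond 4 stroke→I2  (0-jn J1 has e-setter on 0)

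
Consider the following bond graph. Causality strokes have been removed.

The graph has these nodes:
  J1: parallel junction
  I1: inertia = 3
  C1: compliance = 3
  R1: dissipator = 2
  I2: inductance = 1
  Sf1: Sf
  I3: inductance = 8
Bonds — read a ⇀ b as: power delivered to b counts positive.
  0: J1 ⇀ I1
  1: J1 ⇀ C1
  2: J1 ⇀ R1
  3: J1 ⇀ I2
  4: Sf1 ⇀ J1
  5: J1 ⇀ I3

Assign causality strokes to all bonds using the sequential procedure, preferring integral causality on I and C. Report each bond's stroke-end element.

#0 |I1
#1 |J1
#2 |R1
#3 |I2
#4 |Sf1
#5 |I3

β4 →Sf1  (Sf1 (Sf) sets flow on bond)
β0 →I1  (I1 integral (f out))
β1 →J1  (C1 integral (e out))
β2 →R1  (0-jn J1 has e-setter on 1)
β3 →I2  (J1 effort already set via bond 1)
β5 →I3  (0-jn J1 has e-setter on 1)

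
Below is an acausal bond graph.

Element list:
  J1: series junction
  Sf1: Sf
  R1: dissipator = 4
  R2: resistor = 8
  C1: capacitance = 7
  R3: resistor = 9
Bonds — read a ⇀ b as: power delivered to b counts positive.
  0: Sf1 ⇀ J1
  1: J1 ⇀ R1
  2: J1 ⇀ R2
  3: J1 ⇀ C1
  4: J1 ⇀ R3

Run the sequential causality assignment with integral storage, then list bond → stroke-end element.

bond 0 stroke→Sf1
bond 1 stroke→J1
bond 2 stroke→J1
bond 3 stroke→J1
bond 4 stroke→J1

b0 stroke→Sf1  (Sf1 fixes flow; stroke at Sf1)
b1 stroke→J1  (J1 flow already set via bond 0)
b2 stroke→J1  (1-jn J1 has f-setter on 0)
b3 stroke→J1  (common-f at J1 fixed by 0)
b4 stroke→J1  (common-f at J1 fixed by 0)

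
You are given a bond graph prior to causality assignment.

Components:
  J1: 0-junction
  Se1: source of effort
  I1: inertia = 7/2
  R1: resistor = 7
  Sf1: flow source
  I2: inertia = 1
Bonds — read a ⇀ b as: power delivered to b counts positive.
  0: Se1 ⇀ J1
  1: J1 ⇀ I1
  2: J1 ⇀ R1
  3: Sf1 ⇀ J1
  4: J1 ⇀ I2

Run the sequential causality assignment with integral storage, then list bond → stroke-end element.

bond 0 stroke→J1
bond 1 stroke→I1
bond 2 stroke→R1
bond 3 stroke→Sf1
bond 4 stroke→I2

bond 0 stroke→J1  (Se1: effort source, stroke at far end)
bond 3 stroke→Sf1  (Sf1 fixes flow; stroke at Sf1)
bond 1 stroke→I1  (J1: bond 0 brought effort, rest push out)
bond 2 stroke→R1  (0-jn J1 has e-setter on 0)
bond 4 stroke→I2  (common-e at J1 fixed by 0)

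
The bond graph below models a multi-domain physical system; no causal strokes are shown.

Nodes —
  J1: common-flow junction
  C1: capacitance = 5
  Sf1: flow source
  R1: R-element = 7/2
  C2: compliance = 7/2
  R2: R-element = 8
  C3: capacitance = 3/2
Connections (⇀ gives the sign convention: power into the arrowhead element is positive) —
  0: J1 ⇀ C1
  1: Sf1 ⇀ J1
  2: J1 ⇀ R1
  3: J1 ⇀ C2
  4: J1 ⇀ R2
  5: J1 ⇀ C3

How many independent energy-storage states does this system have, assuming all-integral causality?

bond 1 stroke at Sf1  (source Sf1 imposes f)
bond 0 stroke at J1  (common-f at J1 fixed by 1)
bond 2 stroke at J1  (1-jn J1 has f-setter on 1)
bond 3 stroke at J1  (1-jn J1 has f-setter on 1)
bond 4 stroke at J1  (common-f at J1 fixed by 1)
bond 5 stroke at J1  (common-f at J1 fixed by 1)

3  (C1, C2, C3 all integral)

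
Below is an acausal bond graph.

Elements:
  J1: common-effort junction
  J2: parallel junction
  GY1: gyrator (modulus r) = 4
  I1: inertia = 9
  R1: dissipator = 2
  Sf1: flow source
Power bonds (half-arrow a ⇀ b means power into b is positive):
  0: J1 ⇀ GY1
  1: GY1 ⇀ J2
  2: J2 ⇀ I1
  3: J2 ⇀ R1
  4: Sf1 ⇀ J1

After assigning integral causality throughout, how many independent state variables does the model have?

1  (I1 all integral)

bond 4 stroke→Sf1  (Sf1 fixes flow; stroke at Sf1)
bond 0 stroke→J1  (closing 0-jn rule on J1)
bond 1 stroke→J2  (GY GY1: same side as bond 0)
bond 2 stroke→I1  (J2 effort already set via bond 1)
bond 3 stroke→R1  (J2 effort already set via bond 1)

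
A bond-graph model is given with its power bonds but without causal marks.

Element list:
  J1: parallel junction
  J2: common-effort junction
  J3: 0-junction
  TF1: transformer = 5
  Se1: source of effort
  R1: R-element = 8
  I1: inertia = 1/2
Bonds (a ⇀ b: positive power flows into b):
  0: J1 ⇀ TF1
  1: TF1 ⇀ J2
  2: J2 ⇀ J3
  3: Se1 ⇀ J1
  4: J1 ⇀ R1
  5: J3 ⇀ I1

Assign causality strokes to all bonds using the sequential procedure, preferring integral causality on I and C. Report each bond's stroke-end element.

bond 0 stroke→TF1
bond 1 stroke→J2
bond 2 stroke→J3
bond 3 stroke→J1
bond 4 stroke→R1
bond 5 stroke→I1

β3 →J1  (Se1 fixes effort; stroke away)
β0 →TF1  (J1 effort already set via bond 3)
β4 →R1  (J1: bond 3 brought effort, rest push out)
β1 →J2  (TF1 one-in-one-out from 0)
β2 →J3  (J2: bond 1 brought effort, rest push out)
β5 →I1  (common-e at J3 fixed by 2)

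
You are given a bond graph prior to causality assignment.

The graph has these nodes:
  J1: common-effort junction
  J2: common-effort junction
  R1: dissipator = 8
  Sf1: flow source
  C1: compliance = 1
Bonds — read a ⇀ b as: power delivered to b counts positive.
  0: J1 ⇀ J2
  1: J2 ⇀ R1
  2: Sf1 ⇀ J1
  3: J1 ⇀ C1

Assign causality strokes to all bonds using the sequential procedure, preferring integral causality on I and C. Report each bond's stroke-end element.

#2 stroke at Sf1  (source Sf1 imposes f)
#3 stroke at J1  (C1 outputs effort q/C1)
#0 stroke at J2  (J1: bond 3 brought effort, rest push out)
#1 stroke at R1  (J2 effort already set via bond 0)

b0 stroke at J2
b1 stroke at R1
b2 stroke at Sf1
b3 stroke at J1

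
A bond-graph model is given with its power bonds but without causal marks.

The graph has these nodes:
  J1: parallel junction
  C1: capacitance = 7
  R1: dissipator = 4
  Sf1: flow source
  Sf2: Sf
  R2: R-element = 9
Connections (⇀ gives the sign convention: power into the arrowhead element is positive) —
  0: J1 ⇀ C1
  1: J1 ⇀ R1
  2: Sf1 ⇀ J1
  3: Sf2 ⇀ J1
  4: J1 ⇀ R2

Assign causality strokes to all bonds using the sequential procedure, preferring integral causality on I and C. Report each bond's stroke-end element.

bond 0 stroke at J1
bond 1 stroke at R1
bond 2 stroke at Sf1
bond 3 stroke at Sf2
bond 4 stroke at R2

b2 stroke at Sf1  (source Sf1 imposes f)
b3 stroke at Sf2  (source Sf2 imposes f)
b0 stroke at J1  (prefer integral on C1)
b1 stroke at R1  (J1: bond 0 brought effort, rest push out)
b4 stroke at R2  (common-e at J1 fixed by 0)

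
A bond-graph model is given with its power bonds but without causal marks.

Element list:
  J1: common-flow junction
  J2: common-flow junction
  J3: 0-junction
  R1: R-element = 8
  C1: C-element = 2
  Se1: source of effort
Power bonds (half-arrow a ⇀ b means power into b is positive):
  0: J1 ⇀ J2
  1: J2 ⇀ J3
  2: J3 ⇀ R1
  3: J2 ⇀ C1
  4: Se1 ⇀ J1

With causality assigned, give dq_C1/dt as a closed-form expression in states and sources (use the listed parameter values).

dq_C1/dt = E_Se1/8 - q_C1/16

β4 |J1  (Se1 (Se) sets effort on bond)
β0 |J2  (J1 needs exactly one f-in)
β3 |J2  (C1: C, integral causality)
β1 |J3  (J2: last free bond brings flow in)
β2 |R1  (0-jn J3 has e-setter on 1)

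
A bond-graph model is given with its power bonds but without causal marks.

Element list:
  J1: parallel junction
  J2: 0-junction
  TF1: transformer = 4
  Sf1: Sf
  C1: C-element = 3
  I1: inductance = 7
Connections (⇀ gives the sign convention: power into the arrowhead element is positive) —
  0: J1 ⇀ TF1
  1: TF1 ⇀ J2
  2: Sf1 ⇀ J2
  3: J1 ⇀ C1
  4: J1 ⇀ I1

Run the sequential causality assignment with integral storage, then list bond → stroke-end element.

bond 0 |TF1
bond 1 |J2
bond 2 |Sf1
bond 3 |J1
bond 4 |I1

β2 stroke at Sf1  (Sf1: flow source, stroke at near end)
β1 stroke at J2  (J2: last free bond brings effort in)
β0 stroke at TF1  (through TF1, causality passes straight; one stroke at TF1)
β3 stroke at J1  (C1 integral (e out))
β4 stroke at I1  (common-e at J1 fixed by 3)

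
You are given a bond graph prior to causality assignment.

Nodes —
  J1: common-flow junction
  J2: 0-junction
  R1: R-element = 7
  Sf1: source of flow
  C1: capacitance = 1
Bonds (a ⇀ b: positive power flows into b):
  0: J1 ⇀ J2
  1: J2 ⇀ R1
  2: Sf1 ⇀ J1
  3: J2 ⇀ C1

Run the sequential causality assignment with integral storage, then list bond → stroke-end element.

b2 stroke→Sf1  (source Sf1 imposes f)
b0 stroke→J1  (J1: bond 2 brought flow, rest push out)
b3 stroke→J2  (C1 outputs effort q/C1)
b1 stroke→R1  (J2 effort already set via bond 3)

β0 stroke→J1
β1 stroke→R1
β2 stroke→Sf1
β3 stroke→J2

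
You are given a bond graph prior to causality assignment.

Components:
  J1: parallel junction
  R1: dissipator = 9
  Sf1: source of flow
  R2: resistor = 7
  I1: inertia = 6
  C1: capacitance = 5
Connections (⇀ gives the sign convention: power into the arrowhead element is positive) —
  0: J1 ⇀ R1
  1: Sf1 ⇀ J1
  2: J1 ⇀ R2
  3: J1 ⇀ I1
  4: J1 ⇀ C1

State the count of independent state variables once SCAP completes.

β1 →Sf1  (Sf1 (Sf) sets flow on bond)
β3 →I1  (prefer integral on I1)
β4 →J1  (C1 outputs effort q/C1)
β0 →R1  (J1 effort already set via bond 4)
β2 →R2  (J1: bond 4 brought effort, rest push out)

2  (C1, I1 all integral)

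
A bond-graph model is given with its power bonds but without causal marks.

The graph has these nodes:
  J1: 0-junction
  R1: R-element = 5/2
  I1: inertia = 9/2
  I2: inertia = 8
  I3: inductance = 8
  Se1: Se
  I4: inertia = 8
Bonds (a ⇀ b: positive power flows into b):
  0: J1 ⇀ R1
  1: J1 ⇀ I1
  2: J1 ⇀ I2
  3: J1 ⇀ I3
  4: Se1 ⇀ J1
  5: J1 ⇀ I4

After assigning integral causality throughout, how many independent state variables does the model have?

4  (I1, I2, I3, I4 all integral)

#4 stroke at J1  (source Se1 imposes e)
#0 stroke at R1  (common-e at J1 fixed by 4)
#1 stroke at I1  (J1 effort already set via bond 4)
#2 stroke at I2  (common-e at J1 fixed by 4)
#3 stroke at I3  (J1 effort already set via bond 4)
#5 stroke at I4  (0-jn J1 has e-setter on 4)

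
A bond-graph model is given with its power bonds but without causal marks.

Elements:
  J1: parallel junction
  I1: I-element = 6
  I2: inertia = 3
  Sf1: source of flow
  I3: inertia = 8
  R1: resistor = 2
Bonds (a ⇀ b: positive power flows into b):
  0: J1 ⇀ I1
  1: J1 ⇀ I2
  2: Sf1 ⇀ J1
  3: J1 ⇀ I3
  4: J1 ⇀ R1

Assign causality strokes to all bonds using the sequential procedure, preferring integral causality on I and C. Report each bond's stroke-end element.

b0 stroke at I1
b1 stroke at I2
b2 stroke at Sf1
b3 stroke at I3
b4 stroke at J1

bond 2 →Sf1  (Sf1: flow source, stroke at near end)
bond 0 →I1  (I1 outputs flow p/I1)
bond 1 →I2  (I2 outputs flow p/I2)
bond 3 →I3  (I3 integral (f out))
bond 4 →J1  (only one effort-in slot at J1)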